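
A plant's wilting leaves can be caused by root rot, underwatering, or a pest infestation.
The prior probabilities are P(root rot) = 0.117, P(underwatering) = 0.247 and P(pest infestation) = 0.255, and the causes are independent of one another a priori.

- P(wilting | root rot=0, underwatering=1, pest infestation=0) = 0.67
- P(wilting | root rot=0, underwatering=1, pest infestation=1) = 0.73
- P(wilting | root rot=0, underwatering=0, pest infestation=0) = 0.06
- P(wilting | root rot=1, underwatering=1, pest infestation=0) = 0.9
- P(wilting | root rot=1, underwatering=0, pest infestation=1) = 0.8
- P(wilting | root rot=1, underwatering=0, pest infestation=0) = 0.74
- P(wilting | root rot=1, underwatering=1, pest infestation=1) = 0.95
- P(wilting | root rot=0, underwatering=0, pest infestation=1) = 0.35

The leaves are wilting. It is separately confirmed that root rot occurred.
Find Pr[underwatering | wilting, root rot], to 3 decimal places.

Pr[underwatering | wilting, root rot] ≈ 0.284

P(wilting | root rot) = 0.74*0.753*0.745 + 0.8*0.753*0.255 + 0.9*0.247*0.745 + 0.95*0.247*0.255 = 0.415129 + 0.153612 + 0.165613 + 0.059836 = 0.794190
The underwatering-present share is 0.165613 + 0.059836 = 0.225449.
P(underwatering | wilting, root rot) = 0.225449 / 0.794190 ≈ 0.284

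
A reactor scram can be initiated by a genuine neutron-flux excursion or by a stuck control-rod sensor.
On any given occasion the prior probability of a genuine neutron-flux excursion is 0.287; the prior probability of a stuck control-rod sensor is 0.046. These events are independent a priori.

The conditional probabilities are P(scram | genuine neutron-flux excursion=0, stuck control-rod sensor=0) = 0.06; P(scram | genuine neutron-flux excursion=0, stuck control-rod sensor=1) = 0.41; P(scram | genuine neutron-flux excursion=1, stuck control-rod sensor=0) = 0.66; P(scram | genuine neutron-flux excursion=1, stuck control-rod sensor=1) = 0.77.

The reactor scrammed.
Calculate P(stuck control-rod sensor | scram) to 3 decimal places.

P(stuck control-rod sensor | scram) ≈ 0.096

Sum P(scram|·) weighted by the priors over the 4 (genuine neutron-flux excursion, stuck control-rod sensor) configurations:
  P(scram) = 0.06×0.713×0.954 + 0.41×0.713×0.046 + 0.66×0.287×0.954 + 0.77×0.287×0.046
        = 0.040812 + 0.013447 + 0.180707 + 0.010166 = 0.245132
Keeping only the stuck control-rod sensor-present terms gives 0.023613, so
  P(stuck control-rod sensor | scram) = 0.023613 / 0.245132 ≈ 0.096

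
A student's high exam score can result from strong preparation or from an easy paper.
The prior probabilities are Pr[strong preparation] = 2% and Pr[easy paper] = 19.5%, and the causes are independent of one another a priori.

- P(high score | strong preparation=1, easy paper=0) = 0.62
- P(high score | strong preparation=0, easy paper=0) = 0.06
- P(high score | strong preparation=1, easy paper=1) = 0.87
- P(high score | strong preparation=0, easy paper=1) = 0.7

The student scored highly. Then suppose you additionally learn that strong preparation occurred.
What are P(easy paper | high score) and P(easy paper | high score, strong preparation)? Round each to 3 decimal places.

By total probability over the 4 (strong preparation, easy paper) configurations:
  P(high score) = 0.06×0.98×0.805 + 0.7×0.98×0.195 + 0.62×0.02×0.805 + 0.87×0.02×0.195
        = 0.047334 + 0.133770 + 0.009982 + 0.003393 = 0.194479
The terms with easy paper present sum to 0.137163, so
  P(easy paper | high score) = 0.137163 / 0.194479 ≈ 0.705

Now condition on the additional information:
By total probability over both values of easy paper:
  P(high score | strong preparation) = 0.62*0.805 + 0.87*0.195
        = 0.499100 + 0.169650 = 0.668750
Keeping only the easy paper-present terms gives 0.169650, so
  P(easy paper | high score, strong preparation) = 0.169650 / 0.668750 ≈ 0.254
This is intercausal reasoning (explaining away): once strong preparation accounts for the high score, easy paper becomes less likely.

P(easy paper | high score) ≈ 0.705; P(easy paper | high score, strong preparation) ≈ 0.254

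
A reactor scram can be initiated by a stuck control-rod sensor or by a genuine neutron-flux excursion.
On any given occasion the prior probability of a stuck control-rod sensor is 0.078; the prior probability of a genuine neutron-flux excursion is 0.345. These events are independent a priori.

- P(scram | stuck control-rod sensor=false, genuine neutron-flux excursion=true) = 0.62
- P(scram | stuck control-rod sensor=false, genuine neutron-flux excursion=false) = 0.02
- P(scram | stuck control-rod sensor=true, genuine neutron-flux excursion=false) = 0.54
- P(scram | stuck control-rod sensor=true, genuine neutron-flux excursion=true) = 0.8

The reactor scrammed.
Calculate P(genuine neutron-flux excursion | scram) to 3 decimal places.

P(genuine neutron-flux excursion | scram) ≈ 0.846

Weight on genuine neutron-flux excursion=true, given the evidence: 0.197216 + 0.021528 = 0.218744
The normalizing constant is 0.02·0.922·0.655 + 0.62·0.922·0.345 + 0.54·0.078·0.655 + 0.8·0.078·0.345 = 0.258411
Posterior = 0.218744 / 0.258411 ≈ 0.846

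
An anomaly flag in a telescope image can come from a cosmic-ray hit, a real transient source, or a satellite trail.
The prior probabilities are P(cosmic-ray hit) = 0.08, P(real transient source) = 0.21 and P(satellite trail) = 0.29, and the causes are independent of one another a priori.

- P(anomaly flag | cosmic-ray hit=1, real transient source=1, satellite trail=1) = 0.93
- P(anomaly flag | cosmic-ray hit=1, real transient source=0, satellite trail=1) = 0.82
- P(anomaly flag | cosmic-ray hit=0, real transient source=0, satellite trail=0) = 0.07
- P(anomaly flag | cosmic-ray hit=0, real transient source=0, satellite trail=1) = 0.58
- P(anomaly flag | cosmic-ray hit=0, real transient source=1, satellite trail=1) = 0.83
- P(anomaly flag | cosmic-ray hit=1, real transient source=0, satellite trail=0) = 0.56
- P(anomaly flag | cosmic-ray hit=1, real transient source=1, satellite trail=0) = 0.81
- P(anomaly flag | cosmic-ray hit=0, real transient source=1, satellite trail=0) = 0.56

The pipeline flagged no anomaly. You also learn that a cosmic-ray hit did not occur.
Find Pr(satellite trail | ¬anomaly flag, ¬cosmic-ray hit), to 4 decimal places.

Enumerate the 4 (real transient source, satellite trail) configurations and weight by the priors:
  P(¬anomaly flag | ¬cosmic-ray hit) = 0.93*0.79*0.71 + 0.42*0.79*0.29 + 0.44*0.21*0.71 + 0.17*0.21*0.29
        = 0.521637 + 0.096222 + 0.065604 + 0.010353 = 0.693816
Keeping only the satellite trail-present terms gives 0.106575, so
  P(satellite trail | ¬anomaly flag, ¬cosmic-ray hit) = 0.106575 / 0.693816 ≈ 0.1536

Pr(satellite trail | ¬anomaly flag, ¬cosmic-ray hit) ≈ 0.1536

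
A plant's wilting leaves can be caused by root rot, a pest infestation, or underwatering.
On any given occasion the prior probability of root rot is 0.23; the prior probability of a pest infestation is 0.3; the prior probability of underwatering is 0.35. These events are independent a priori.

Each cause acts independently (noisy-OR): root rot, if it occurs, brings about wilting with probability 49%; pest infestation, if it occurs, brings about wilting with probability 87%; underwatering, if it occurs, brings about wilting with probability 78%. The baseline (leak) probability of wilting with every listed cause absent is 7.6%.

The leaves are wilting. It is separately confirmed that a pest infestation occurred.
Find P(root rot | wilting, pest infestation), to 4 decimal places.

Under noisy-OR, P(wilting | causes) = 1 − (1−0.076)·∏(1−qᵢ) over the active causes.
By total probability over the 4 (root rot, underwatering) configurations:
  P(wilting | pest infestation) = 0.87988*0.77*0.65 + 0.973574*0.77*0.35 + 0.938739*0.23*0.65 + 0.986523*0.23*0.35
        = 0.440380 + 0.262378 + 0.140341 + 0.079415 = 0.922514
Configurations with root rot contribute 0.219756, so
  P(root rot | wilting, pest infestation) = 0.219756 / 0.922514 ≈ 0.2382

P(root rot | wilting, pest infestation) ≈ 0.2382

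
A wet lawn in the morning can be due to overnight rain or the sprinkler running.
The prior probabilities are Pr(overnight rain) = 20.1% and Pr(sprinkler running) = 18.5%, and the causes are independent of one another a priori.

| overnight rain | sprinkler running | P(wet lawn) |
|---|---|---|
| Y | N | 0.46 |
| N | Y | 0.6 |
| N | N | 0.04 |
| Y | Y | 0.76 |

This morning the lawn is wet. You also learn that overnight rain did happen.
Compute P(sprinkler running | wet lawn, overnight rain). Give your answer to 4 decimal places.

P(sprinkler running | wet lawn, overnight rain) ≈ 0.2727

Numerator (weight on configurations with sprinkler running): 0.76*0.185 = 0.140600
The normalizing constant is 0.46*0.815 + 0.76*0.185 = 0.515500
P(sprinkler running | wet lawn, overnight rain) = 0.140600/0.515500 ≈ 0.2727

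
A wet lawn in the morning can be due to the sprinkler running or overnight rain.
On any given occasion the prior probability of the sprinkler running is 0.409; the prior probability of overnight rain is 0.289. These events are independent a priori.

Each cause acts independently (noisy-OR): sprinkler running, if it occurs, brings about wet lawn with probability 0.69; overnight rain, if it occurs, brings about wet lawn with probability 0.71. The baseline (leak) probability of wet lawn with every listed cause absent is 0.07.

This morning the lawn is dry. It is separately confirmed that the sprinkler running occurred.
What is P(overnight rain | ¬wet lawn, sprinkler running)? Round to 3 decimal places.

Under noisy-OR, P(wet lawn | causes) = 1 − (1−0.07)·∏(1−qᵢ) over the active causes.
By total probability over both values of overnight rain:
  P(¬wet lawn | sprinkler running) = 0.2883×0.711 + 0.083607×0.289
        = 0.204981 + 0.024162 = 0.229143
The terms with overnight rain present sum to 0.024162, so
  P(overnight rain | ¬wet lawn, sprinkler running) = 0.024162 / 0.229143 ≈ 0.105

P(overnight rain | ¬wet lawn, sprinkler running) ≈ 0.105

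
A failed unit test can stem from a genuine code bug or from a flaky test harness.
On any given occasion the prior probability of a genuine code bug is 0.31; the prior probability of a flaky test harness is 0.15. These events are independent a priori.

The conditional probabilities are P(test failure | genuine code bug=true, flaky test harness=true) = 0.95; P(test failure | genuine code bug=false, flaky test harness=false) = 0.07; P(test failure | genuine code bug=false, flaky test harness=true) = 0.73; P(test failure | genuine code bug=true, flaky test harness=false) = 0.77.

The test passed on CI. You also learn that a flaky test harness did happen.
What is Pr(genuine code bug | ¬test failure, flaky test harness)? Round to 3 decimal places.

Sum P(¬test failure|·) weighted by the priors over both values of genuine code bug:
  P(¬test failure | flaky test harness) = 0.27×0.69 + 0.05×0.31
        = 0.186300 + 0.015500 = 0.201800
Configurations with genuine code bug contribute 0.015500, so
  P(genuine code bug | ¬test failure, flaky test harness) = 0.015500 / 0.201800 ≈ 0.077

Pr(genuine code bug | ¬test failure, flaky test harness) ≈ 0.077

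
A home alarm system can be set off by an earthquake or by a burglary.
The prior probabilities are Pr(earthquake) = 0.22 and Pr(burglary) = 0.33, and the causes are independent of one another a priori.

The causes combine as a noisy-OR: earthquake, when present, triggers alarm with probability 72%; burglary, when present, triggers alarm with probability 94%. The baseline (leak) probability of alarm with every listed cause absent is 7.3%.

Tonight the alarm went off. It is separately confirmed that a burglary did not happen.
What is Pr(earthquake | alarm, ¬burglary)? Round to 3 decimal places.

Under noisy-OR, P(alarm | causes) = 1 − (1−0.073)·∏(1−qᵢ) over the active causes.
Numerator (weight on configurations with earthquake): 0.74044*0.22 = 0.162897
Denominator P(alarm | ¬burglary): 0.073*0.78 + 0.74044*0.22 = 0.219837
P(earthquake | alarm, ¬burglary) = 0.162897/0.219837 ≈ 0.741

Pr(earthquake | alarm, ¬burglary) ≈ 0.741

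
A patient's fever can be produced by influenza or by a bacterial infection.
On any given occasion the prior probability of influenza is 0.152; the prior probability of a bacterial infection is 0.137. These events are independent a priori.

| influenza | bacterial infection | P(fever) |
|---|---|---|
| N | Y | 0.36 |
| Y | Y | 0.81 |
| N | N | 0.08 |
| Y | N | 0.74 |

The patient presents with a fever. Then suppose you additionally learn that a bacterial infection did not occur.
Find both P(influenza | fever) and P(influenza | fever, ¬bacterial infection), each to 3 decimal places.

P(influenza | fever) ≈ 0.532; P(influenza | fever, ¬bacterial infection) ≈ 0.624

Enumerate the 4 (influenza, bacterial infection) configurations and weight by the priors:
  P(fever) = 0.08×0.848×0.863 + 0.36×0.848×0.137 + 0.74×0.152×0.863 + 0.81×0.152×0.137
        = 0.058546 + 0.041823 + 0.097070 + 0.016867 = 0.214306
Keeping only the influenza-present terms gives 0.113937, so
  P(influenza | fever) = 0.113937 / 0.214306 ≈ 0.532

With the extra evidence:
P(fever | ¬bacterial infection) = 0.08*0.848 + 0.74*0.152 = 0.067840 + 0.112480 = 0.180320
Restricting to configurations with influenza present: 0.74*0.152 = 0.112480.
So P(influenza | fever, ¬bacterial infection) = 0.112480/0.180320 ≈ 0.624.
With bacterial infection excluded, influenza must carry more of the explanatory weight for the fever.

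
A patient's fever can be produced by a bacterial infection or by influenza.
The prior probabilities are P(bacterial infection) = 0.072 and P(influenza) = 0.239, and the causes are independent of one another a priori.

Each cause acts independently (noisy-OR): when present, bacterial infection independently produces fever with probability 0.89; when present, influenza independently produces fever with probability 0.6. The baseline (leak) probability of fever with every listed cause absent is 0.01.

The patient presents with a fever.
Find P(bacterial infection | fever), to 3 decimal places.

Under noisy-OR, P(fever | causes) = 1 − (1−0.01)·∏(1−qᵢ) over the active causes.
Weight on bacterial infection=true, given the evidence: 0.048825 + 0.016458 = 0.065283
Normalizer over all consistent configurations: 0.01×0.928×0.761 + 0.604×0.928×0.239 + 0.8911×0.072×0.761 + 0.95644×0.072×0.239 = 0.206307
P(bacterial infection | fever) = 0.065283/0.206307 ≈ 0.316

P(bacterial infection | fever) ≈ 0.316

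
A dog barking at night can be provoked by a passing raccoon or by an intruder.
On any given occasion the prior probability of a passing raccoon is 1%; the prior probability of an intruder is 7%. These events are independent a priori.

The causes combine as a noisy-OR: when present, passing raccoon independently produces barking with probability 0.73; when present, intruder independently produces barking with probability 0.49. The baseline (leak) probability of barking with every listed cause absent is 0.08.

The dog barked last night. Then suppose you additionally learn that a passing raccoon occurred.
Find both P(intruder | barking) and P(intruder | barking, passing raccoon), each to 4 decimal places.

Under noisy-OR, P(barking | causes) = 1 − (1−0.08)·∏(1−qᵢ) over the active causes.
Numerator (weight on configurations with intruder): 0.036784 + 0.000611 = 0.037395
Denominator P(barking): 0.08*0.99*0.93 + 0.5308*0.99*0.07 + 0.7516*0.01*0.93 + 0.873316*0.01*0.07 = 0.118041
Posterior = 0.037395 / 0.118041 ≈ 0.3168

With the extra evidence:
P(barking | passing raccoon) = 0.7516×0.93 + 0.873316×0.07 = 0.698988 + 0.061132 = 0.760120
The intruder-present share is 0.873316×0.07 = 0.061132.
Hence the posterior is 0.061132/0.760120 ≈ 0.0804.
Conditioning on passing raccoon lowers the posterior on intruder: the classic explaining-away effect in a common-effect structure.

P(intruder | barking) ≈ 0.3168; P(intruder | barking, passing raccoon) ≈ 0.0804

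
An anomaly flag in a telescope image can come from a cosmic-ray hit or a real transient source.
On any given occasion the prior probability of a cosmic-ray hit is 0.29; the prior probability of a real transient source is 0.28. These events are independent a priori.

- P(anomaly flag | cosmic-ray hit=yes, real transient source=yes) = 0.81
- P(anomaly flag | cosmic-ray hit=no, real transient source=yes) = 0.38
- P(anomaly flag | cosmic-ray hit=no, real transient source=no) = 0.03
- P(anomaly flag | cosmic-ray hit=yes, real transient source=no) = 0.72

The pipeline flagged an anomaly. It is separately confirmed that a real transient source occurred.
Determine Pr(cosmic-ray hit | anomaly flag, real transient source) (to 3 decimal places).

P(anomaly flag | real transient source) = 0.38×0.71 + 0.81×0.29 = 0.269800 + 0.234900 = 0.504700
The cosmic-ray hit-present share is 0.81×0.29 = 0.234900.
So P(cosmic-ray hit | anomaly flag, real transient source) = 0.234900/0.504700 ≈ 0.465.

Pr(cosmic-ray hit | anomaly flag, real transient source) ≈ 0.465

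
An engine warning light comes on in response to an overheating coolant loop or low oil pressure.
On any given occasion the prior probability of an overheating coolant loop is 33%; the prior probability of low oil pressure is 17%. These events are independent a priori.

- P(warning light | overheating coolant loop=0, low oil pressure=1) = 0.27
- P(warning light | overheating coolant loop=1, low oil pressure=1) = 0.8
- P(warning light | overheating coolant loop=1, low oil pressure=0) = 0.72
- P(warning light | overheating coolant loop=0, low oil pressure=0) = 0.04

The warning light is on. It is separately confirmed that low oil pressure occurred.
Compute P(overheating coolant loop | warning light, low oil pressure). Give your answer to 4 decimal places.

For the numerator, keep only overheating coolant loop=true terms: 0.8×0.33 = 0.264000
Denominator P(warning light | low oil pressure): 0.27×0.67 + 0.8×0.33 = 0.444900
Posterior = 0.264000 / 0.444900 ≈ 0.5934

P(overheating coolant loop | warning light, low oil pressure) ≈ 0.5934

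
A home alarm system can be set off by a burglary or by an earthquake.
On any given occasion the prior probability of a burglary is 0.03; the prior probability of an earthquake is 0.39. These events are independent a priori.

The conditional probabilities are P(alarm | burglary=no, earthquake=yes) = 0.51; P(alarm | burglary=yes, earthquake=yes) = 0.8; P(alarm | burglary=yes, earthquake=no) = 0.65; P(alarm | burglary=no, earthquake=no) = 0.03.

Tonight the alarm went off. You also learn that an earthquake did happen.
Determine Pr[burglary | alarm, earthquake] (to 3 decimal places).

Sum P(alarm|·) weighted by the priors over both values of burglary:
  P(alarm | earthquake) = 0.51·0.97 + 0.8·0.03
        = 0.494700 + 0.024000 = 0.518700
Configurations with burglary contribute 0.024000, so
  P(burglary | alarm, earthquake) = 0.024000 / 0.518700 ≈ 0.046

Pr[burglary | alarm, earthquake] ≈ 0.046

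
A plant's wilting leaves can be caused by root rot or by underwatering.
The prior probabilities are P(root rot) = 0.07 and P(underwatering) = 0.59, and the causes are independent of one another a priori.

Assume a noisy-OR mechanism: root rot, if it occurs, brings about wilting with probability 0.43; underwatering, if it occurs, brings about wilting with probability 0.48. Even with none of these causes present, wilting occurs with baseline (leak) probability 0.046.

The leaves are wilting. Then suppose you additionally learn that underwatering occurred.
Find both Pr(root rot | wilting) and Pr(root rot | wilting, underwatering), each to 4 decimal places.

Under noisy-OR, P(wilting | causes) = 1 − (1−0.046)·∏(1−qᵢ) over the active causes.
Enumerate the 4 (root rot, underwatering) configurations and weight by the priors:
  P(wilting) = 0.046×0.93×0.41 + 0.50392×0.93×0.59 + 0.45622×0.07×0.41 + 0.717234×0.07×0.59
        = 0.017540 + 0.276501 + 0.013094 + 0.029622 = 0.336757
Configurations with root rot contribute 0.042716, so
  P(root rot | wilting) = 0.042716 / 0.336757 ≈ 0.1268

Now condition on the additional information:
By total probability over both values of root rot:
  P(wilting | underwatering) = 0.50392*0.93 + 0.717234*0.07
        = 0.468646 + 0.050206 = 0.518852
The terms with root rot present sum to 0.050206, so
  P(root rot | wilting, underwatering) = 0.050206 / 0.518852 ≈ 0.0968
The drop from 0.1268 to 0.0968 is the explaining-away (discounting) effect.

Pr(root rot | wilting) ≈ 0.1268; Pr(root rot | wilting, underwatering) ≈ 0.0968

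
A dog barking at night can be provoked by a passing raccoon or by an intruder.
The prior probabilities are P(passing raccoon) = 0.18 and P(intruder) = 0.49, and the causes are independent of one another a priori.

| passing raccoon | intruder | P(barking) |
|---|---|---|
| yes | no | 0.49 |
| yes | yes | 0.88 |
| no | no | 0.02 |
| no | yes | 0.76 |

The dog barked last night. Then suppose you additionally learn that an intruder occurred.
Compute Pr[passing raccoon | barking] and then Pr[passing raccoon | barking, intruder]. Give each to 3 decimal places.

P(barking) = 0.02×0.82×0.51 + 0.76×0.82×0.49 + 0.49×0.18×0.51 + 0.88×0.18×0.49 = 0.008364 + 0.305368 + 0.044982 + 0.077616 = 0.436330
The passing raccoon-present share is 0.044982 + 0.077616 = 0.122598.
So P(passing raccoon | barking) = 0.122598/0.436330 ≈ 0.281.

Now also conditioning on intruder=true:
P(barking | intruder) = 0.76·0.82 + 0.88·0.18 = 0.623200 + 0.158400 = 0.781600
The passing raccoon-present share is 0.88·0.18 = 0.158400.
P(passing raccoon | barking, intruder) = 0.158400 / 0.781600 ≈ 0.203

Pr[passing raccoon | barking] ≈ 0.281; Pr[passing raccoon | barking, intruder] ≈ 0.203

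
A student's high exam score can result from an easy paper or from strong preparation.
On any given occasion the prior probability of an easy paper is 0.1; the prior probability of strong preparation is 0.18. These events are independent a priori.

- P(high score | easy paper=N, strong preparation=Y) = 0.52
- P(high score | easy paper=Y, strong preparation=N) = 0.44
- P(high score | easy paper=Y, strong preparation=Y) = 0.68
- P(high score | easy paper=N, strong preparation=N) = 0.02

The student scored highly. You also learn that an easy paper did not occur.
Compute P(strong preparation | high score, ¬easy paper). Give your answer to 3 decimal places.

By total probability over both values of strong preparation:
  P(high score | ¬easy paper) = 0.02·0.82 + 0.52·0.18
        = 0.016400 + 0.093600 = 0.110000
The terms with strong preparation present sum to 0.093600, so
  P(strong preparation | high score, ¬easy paper) = 0.093600 / 0.110000 ≈ 0.851

P(strong preparation | high score, ¬easy paper) ≈ 0.851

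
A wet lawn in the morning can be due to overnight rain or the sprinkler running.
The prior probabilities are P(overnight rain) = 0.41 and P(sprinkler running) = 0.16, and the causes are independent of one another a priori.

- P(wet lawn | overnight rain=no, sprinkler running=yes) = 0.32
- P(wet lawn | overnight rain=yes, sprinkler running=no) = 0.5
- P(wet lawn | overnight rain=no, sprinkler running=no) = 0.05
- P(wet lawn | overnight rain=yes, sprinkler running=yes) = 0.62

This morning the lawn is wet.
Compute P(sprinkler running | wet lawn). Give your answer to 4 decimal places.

P(wet lawn) = 0.05*0.59*0.84 + 0.32*0.59*0.16 + 0.5*0.41*0.84 + 0.62*0.41*0.16 = 0.024780 + 0.030208 + 0.172200 + 0.040672 = 0.267860
Of this, 0.070880 comes from 0.030208 + 0.040672 (the sprinkler running=true cases).
Hence the posterior is 0.070880/0.267860 ≈ 0.2646.

P(sprinkler running | wet lawn) ≈ 0.2646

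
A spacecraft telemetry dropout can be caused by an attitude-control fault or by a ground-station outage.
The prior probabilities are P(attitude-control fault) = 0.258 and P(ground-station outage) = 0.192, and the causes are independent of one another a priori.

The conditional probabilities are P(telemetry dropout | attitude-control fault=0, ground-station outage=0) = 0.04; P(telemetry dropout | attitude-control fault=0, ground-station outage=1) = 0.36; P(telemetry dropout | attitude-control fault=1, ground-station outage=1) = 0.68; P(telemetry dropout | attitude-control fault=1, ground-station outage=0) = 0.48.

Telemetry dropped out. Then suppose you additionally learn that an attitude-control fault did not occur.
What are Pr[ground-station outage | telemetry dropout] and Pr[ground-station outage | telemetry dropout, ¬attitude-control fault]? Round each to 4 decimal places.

P(telemetry dropout) = 0.04*0.742*0.808 + 0.36*0.742*0.192 + 0.48*0.258*0.808 + 0.68*0.258*0.192 = 0.023981 + 0.051287 + 0.100063 + 0.033684 = 0.209015
The ground-station outage-present share is 0.051287 + 0.033684 = 0.084971.
Hence the posterior is 0.084971/0.209015 ≈ 0.4065.

Now also conditioning on attitude-control fault≠true:
By total probability over both values of ground-station outage:
  P(telemetry dropout | ¬attitude-control fault) = 0.04·0.808 + 0.36·0.192
        = 0.032320 + 0.069120 = 0.101440
Configurations with ground-station outage contribute 0.069120, so
  P(ground-station outage | telemetry dropout, ¬attitude-control fault) = 0.069120 / 0.101440 ≈ 0.6814
With attitude-control fault excluded, ground-station outage must carry more of the explanatory weight for the telemetry dropout.

Pr[ground-station outage | telemetry dropout] ≈ 0.4065; Pr[ground-station outage | telemetry dropout, ¬attitude-control fault] ≈ 0.6814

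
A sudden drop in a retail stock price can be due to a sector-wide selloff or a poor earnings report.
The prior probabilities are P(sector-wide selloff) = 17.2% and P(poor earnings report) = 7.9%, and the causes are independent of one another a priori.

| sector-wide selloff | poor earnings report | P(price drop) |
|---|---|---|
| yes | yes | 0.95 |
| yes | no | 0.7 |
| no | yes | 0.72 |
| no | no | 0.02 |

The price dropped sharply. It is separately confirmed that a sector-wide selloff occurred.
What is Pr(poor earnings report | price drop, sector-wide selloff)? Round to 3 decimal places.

Pr(poor earnings report | price drop, sector-wide selloff) ≈ 0.104

P(price drop | sector-wide selloff) = 0.7·0.921 + 0.95·0.079 = 0.644700 + 0.075050 = 0.719750
Of this, 0.075050 comes from 0.95·0.079 (the poor earnings report=true cases).
Hence the posterior is 0.075050/0.719750 ≈ 0.104.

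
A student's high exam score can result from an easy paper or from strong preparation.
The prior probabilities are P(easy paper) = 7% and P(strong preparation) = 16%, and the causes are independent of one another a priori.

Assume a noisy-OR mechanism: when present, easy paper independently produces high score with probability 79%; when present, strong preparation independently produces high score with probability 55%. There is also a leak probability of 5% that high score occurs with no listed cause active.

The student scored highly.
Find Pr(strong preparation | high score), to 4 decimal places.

Under noisy-OR, P(high score | causes) = 1 − (1−0.05)·∏(1−qᵢ) over the active causes.
P(high score) = 0.05·0.93·0.84 + 0.5725·0.93·0.16 + 0.8005·0.07·0.84 + 0.910225·0.07·0.16 = 0.039060 + 0.085188 + 0.047069 + 0.010195 = 0.181512
Restricting to configurations with strong preparation present: 0.085188 + 0.010195 = 0.095383.
Hence the posterior is 0.095383/0.181512 ≈ 0.5255.

Pr(strong preparation | high score) ≈ 0.5255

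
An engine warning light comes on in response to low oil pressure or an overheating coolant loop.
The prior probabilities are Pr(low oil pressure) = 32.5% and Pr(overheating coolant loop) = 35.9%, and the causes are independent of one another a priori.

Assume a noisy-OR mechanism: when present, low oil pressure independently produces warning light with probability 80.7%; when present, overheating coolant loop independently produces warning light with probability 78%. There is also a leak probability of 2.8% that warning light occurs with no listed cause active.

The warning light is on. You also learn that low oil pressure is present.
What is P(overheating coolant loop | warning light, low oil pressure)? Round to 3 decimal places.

P(overheating coolant loop | warning light, low oil pressure) ≈ 0.398

Under noisy-OR, P(warning light | causes) = 1 − (1−0.028)·∏(1−qᵢ) over the active causes.
Sum P(warning light|·) weighted by the priors over both values of overheating coolant loop:
  P(warning light | low oil pressure) = 0.812404×0.641 + 0.958729×0.359
        = 0.520751 + 0.344184 = 0.864935
Configurations with overheating coolant loop contribute 0.344184, so
  P(overheating coolant loop | warning light, low oil pressure) = 0.344184 / 0.864935 ≈ 0.398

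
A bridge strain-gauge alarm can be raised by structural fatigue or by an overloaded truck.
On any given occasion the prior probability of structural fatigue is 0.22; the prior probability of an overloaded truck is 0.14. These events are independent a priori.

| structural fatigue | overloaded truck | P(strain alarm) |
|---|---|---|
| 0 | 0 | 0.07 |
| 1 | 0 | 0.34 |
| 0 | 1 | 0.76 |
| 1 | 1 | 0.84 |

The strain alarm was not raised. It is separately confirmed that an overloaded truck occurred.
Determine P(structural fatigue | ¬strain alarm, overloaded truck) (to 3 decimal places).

P(structural fatigue | ¬strain alarm, overloaded truck) ≈ 0.158

Sum P(¬strain alarm|·) weighted by the priors over both values of structural fatigue:
  P(¬strain alarm | overloaded truck) = 0.24*0.78 + 0.16*0.22
        = 0.187200 + 0.035200 = 0.222400
Keeping only the structural fatigue-present terms gives 0.035200, so
  P(structural fatigue | ¬strain alarm, overloaded truck) = 0.035200 / 0.222400 ≈ 0.158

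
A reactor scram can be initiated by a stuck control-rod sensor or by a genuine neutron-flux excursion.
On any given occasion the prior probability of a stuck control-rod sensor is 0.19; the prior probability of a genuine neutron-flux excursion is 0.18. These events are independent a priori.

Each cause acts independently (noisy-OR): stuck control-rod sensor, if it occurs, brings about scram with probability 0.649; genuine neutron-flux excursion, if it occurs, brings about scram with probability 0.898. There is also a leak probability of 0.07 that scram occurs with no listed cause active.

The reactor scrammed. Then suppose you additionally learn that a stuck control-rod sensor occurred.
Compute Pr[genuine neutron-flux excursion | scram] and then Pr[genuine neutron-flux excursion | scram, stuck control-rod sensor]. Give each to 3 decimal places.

Pr[genuine neutron-flux excursion | scram] ≈ 0.521; Pr[genuine neutron-flux excursion | scram, stuck control-rod sensor] ≈ 0.240

Under noisy-OR, P(scram | causes) = 1 − (1−0.07)·∏(1−qᵢ) over the active causes.
P(scram) = 0.07·0.81·0.82 + 0.90514·0.81·0.18 + 0.67357·0.19·0.82 + 0.966704·0.19·0.18 = 0.046494 + 0.131969 + 0.104942 + 0.033061 = 0.316466
Restricting to configurations with genuine neutron-flux excursion present: 0.131969 + 0.033061 = 0.165030.
P(genuine neutron-flux excursion | scram) = 0.165030 / 0.316466 ≈ 0.521

Now also conditioning on stuck control-rod sensor=true:
P(scram | stuck control-rod sensor) = 0.67357·0.82 + 0.966704·0.18 = 0.552327 + 0.174007 = 0.726334
Restricting to configurations with genuine neutron-flux excursion present: 0.966704·0.18 = 0.174007.
P(genuine neutron-flux excursion | scram, stuck control-rod sensor) = 0.174007 / 0.726334 ≈ 0.240
This is intercausal reasoning (explaining away): once stuck control-rod sensor accounts for the scram, genuine neutron-flux excursion becomes less likely.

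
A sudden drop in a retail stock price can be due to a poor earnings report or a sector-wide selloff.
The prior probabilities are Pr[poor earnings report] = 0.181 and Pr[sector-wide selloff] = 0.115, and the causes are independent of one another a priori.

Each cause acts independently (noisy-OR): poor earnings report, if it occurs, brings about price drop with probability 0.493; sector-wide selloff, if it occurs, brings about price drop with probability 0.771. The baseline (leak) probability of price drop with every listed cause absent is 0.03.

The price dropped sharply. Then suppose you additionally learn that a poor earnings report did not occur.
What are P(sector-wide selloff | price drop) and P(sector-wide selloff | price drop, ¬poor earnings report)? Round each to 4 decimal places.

Under noisy-OR, P(price drop | causes) = 1 − (1−0.03)·∏(1−qᵢ) over the active causes.
Weight on sector-wide selloff=true, given the evidence: 0.073264 + 0.018471 = 0.091735
Normalizer over all consistent configurations: 0.03×0.819×0.885 + 0.77787×0.819×0.115 + 0.50821×0.181×0.885 + 0.88738×0.181×0.115 = 0.194887
P(sector-wide selloff | price drop) = 0.091735/0.194887 ≈ 0.4707

With the extra evidence:
P(price drop | ¬poor earnings report) = 0.03·0.885 + 0.77787·0.115 = 0.026550 + 0.089455 = 0.116005
The sector-wide selloff-present share is 0.77787·0.115 = 0.089455.
P(sector-wide selloff | price drop, ¬poor earnings report) = 0.089455 / 0.116005 ≈ 0.7711

P(sector-wide selloff | price drop) ≈ 0.4707; P(sector-wide selloff | price drop, ¬poor earnings report) ≈ 0.7711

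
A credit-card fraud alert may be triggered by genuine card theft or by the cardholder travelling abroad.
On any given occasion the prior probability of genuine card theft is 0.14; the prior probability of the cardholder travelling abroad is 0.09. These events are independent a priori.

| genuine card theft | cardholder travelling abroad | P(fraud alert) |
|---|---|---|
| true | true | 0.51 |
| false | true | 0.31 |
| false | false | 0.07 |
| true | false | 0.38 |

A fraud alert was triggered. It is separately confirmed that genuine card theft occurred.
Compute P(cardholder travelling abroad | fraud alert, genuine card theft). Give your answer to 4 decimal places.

P(cardholder travelling abroad | fraud alert, genuine card theft) ≈ 0.1172

P(fraud alert | genuine card theft) = 0.38*0.91 + 0.51*0.09 = 0.345800 + 0.045900 = 0.391700
The cardholder travelling abroad-present share is 0.51*0.09 = 0.045900.
Hence the posterior is 0.045900/0.391700 ≈ 0.1172.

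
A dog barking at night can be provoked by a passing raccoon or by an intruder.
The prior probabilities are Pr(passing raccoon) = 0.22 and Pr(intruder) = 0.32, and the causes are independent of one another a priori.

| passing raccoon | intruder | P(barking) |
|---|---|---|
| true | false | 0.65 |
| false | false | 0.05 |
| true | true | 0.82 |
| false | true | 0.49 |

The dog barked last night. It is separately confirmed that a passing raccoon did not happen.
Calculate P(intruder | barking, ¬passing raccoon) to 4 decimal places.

P(intruder | barking, ¬passing raccoon) ≈ 0.8218

By total probability over both values of intruder:
  P(barking | ¬passing raccoon) = 0.05*0.68 + 0.49*0.32
        = 0.034000 + 0.156800 = 0.190800
Configurations with intruder contribute 0.156800, so
  P(intruder | barking, ¬passing raccoon) = 0.156800 / 0.190800 ≈ 0.8218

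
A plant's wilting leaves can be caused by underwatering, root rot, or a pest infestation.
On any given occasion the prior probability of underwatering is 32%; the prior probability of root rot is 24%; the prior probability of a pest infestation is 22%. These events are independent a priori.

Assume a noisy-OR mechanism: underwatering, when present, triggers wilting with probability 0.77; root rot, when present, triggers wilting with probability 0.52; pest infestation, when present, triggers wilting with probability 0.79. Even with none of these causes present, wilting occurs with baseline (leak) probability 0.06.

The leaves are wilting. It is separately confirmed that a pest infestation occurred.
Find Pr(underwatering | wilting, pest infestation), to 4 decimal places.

Pr(underwatering | wilting, pest infestation) ≈ 0.3533

Under noisy-OR, P(wilting | causes) = 1 − (1−0.06)·∏(1−qᵢ) over the active causes.
P(wilting | pest infestation) = 0.8026·0.68·0.76 + 0.905248·0.68·0.24 + 0.954598·0.32·0.76 + 0.978207·0.32·0.24 = 0.414784 + 0.147736 + 0.232158 + 0.075126 = 0.869804
Of this, 0.307284 comes from 0.232158 + 0.075126 (the underwatering=true cases).
Hence the posterior is 0.307284/0.869804 ≈ 0.3533.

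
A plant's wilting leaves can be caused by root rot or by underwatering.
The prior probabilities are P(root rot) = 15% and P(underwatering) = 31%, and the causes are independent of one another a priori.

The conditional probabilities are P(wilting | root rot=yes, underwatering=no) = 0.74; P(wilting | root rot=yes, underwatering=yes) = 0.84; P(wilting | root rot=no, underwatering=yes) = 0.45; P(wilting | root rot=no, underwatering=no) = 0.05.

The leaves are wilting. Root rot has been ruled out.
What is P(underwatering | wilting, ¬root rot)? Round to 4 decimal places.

P(underwatering | wilting, ¬root rot) ≈ 0.8017

Weight on underwatering=true, given the evidence: 0.45*0.31 = 0.139500
Normalizer over all consistent configurations: 0.05*0.69 + 0.45*0.31 = 0.174000
Posterior = 0.139500 / 0.174000 ≈ 0.8017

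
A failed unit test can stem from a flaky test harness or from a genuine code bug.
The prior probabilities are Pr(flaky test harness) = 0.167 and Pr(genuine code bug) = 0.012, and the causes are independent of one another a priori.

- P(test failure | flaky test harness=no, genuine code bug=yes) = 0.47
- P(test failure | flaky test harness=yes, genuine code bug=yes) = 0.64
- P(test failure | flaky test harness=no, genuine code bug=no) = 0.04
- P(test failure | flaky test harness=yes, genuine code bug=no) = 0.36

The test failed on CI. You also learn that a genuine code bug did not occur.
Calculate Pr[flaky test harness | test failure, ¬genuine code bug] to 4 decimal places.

Pr[flaky test harness | test failure, ¬genuine code bug] ≈ 0.6434

Weight on flaky test harness=true, given the evidence: 0.36·0.167 = 0.060120
The normalizing constant is 0.04·0.833 + 0.36·0.167 = 0.093440
P(flaky test harness | test failure, ¬genuine code bug) = 0.060120/0.093440 ≈ 0.6434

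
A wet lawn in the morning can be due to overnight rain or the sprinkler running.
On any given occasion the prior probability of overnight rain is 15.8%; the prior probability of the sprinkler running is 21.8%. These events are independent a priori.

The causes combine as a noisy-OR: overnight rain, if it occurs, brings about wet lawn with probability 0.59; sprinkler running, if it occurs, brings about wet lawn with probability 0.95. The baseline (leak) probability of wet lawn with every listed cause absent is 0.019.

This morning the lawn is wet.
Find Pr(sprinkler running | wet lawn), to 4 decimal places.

Under noisy-OR, P(wet lawn | causes) = 1 − (1−0.019)·∏(1−qᵢ) over the active causes.
Weight on sprinkler running=true, given the evidence: 0.174553 + 0.033751 = 0.208304
The normalizing constant is 0.019×0.842×0.782 + 0.95095×0.842×0.218 + 0.59779×0.158×0.782 + 0.979889×0.158×0.218 = 0.294675
Posterior = 0.208304 / 0.294675 ≈ 0.7069

Pr(sprinkler running | wet lawn) ≈ 0.7069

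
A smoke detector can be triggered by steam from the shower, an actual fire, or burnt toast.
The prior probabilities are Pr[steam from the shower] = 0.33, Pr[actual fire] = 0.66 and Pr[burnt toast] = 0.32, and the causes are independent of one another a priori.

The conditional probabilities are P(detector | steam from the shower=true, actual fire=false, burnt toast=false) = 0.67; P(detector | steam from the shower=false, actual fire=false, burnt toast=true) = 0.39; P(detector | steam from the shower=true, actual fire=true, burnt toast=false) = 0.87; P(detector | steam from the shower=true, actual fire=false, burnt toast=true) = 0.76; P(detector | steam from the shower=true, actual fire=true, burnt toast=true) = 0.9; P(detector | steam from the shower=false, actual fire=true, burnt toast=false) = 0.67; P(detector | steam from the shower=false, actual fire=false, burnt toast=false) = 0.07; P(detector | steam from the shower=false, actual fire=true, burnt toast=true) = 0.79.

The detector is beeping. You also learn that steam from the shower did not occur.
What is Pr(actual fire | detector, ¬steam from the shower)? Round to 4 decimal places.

Pr(actual fire | detector, ¬steam from the shower) ≈ 0.8886

P(detector | ¬steam from the shower) = 0.07*0.34*0.68 + 0.39*0.34*0.32 + 0.67*0.66*0.68 + 0.79*0.66*0.32 = 0.016184 + 0.042432 + 0.300696 + 0.166848 = 0.526160
The actual fire-present share is 0.300696 + 0.166848 = 0.467544.
P(actual fire | detector, ¬steam from the shower) = 0.467544 / 0.526160 ≈ 0.8886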